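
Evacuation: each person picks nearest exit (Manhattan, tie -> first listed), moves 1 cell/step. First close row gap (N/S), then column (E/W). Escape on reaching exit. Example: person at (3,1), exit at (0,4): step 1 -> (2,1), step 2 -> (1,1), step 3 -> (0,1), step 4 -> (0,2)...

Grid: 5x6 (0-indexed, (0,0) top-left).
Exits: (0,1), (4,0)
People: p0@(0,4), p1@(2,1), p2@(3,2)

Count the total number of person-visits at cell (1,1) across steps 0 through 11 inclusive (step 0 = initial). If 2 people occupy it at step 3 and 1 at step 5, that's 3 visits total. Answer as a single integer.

Step 0: p0@(0,4) p1@(2,1) p2@(3,2) -> at (1,1): 0 [-], cum=0
Step 1: p0@(0,3) p1@(1,1) p2@(4,2) -> at (1,1): 1 [p1], cum=1
Step 2: p0@(0,2) p1@ESC p2@(4,1) -> at (1,1): 0 [-], cum=1
Step 3: p0@ESC p1@ESC p2@ESC -> at (1,1): 0 [-], cum=1
Total visits = 1

Answer: 1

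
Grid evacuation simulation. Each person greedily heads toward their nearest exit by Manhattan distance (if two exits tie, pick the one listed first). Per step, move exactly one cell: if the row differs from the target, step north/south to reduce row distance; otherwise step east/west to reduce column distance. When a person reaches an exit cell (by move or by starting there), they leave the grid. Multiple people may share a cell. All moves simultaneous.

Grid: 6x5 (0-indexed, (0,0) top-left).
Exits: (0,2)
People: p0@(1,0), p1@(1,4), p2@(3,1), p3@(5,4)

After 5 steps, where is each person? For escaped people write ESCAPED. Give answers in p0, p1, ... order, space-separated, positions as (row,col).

Step 1: p0:(1,0)->(0,0) | p1:(1,4)->(0,4) | p2:(3,1)->(2,1) | p3:(5,4)->(4,4)
Step 2: p0:(0,0)->(0,1) | p1:(0,4)->(0,3) | p2:(2,1)->(1,1) | p3:(4,4)->(3,4)
Step 3: p0:(0,1)->(0,2)->EXIT | p1:(0,3)->(0,2)->EXIT | p2:(1,1)->(0,1) | p3:(3,4)->(2,4)
Step 4: p0:escaped | p1:escaped | p2:(0,1)->(0,2)->EXIT | p3:(2,4)->(1,4)
Step 5: p0:escaped | p1:escaped | p2:escaped | p3:(1,4)->(0,4)

ESCAPED ESCAPED ESCAPED (0,4)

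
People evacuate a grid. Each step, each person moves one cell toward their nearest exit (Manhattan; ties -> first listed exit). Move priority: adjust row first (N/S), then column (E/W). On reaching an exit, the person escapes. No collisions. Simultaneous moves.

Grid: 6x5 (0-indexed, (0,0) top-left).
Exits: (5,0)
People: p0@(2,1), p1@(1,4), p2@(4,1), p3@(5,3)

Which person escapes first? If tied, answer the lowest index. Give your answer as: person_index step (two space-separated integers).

Step 1: p0:(2,1)->(3,1) | p1:(1,4)->(2,4) | p2:(4,1)->(5,1) | p3:(5,3)->(5,2)
Step 2: p0:(3,1)->(4,1) | p1:(2,4)->(3,4) | p2:(5,1)->(5,0)->EXIT | p3:(5,2)->(5,1)
Step 3: p0:(4,1)->(5,1) | p1:(3,4)->(4,4) | p2:escaped | p3:(5,1)->(5,0)->EXIT
Step 4: p0:(5,1)->(5,0)->EXIT | p1:(4,4)->(5,4) | p2:escaped | p3:escaped
Step 5: p0:escaped | p1:(5,4)->(5,3) | p2:escaped | p3:escaped
Step 6: p0:escaped | p1:(5,3)->(5,2) | p2:escaped | p3:escaped
Step 7: p0:escaped | p1:(5,2)->(5,1) | p2:escaped | p3:escaped
Step 8: p0:escaped | p1:(5,1)->(5,0)->EXIT | p2:escaped | p3:escaped
Exit steps: [4, 8, 2, 3]
First to escape: p2 at step 2

Answer: 2 2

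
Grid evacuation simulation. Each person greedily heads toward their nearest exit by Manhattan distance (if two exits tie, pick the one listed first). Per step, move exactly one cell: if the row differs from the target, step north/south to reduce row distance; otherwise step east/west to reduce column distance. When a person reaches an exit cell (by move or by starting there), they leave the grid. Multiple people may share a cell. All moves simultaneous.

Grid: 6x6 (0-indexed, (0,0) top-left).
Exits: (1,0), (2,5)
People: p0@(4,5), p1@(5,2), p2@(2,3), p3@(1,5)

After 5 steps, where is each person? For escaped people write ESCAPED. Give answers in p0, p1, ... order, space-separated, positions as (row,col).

Step 1: p0:(4,5)->(3,5) | p1:(5,2)->(4,2) | p2:(2,3)->(2,4) | p3:(1,5)->(2,5)->EXIT
Step 2: p0:(3,5)->(2,5)->EXIT | p1:(4,2)->(3,2) | p2:(2,4)->(2,5)->EXIT | p3:escaped
Step 3: p0:escaped | p1:(3,2)->(2,2) | p2:escaped | p3:escaped
Step 4: p0:escaped | p1:(2,2)->(1,2) | p2:escaped | p3:escaped
Step 5: p0:escaped | p1:(1,2)->(1,1) | p2:escaped | p3:escaped

ESCAPED (1,1) ESCAPED ESCAPED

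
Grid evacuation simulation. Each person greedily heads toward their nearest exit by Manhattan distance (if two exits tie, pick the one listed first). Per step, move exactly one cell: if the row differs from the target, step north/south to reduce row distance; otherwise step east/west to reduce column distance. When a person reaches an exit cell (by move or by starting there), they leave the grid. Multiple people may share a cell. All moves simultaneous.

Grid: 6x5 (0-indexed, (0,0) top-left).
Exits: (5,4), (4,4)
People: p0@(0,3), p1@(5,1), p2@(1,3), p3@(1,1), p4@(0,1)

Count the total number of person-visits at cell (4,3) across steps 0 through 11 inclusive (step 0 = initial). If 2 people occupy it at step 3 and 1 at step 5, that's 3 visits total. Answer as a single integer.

Answer: 4

Derivation:
Step 0: p0@(0,3) p1@(5,1) p2@(1,3) p3@(1,1) p4@(0,1) -> at (4,3): 0 [-], cum=0
Step 1: p0@(1,3) p1@(5,2) p2@(2,3) p3@(2,1) p4@(1,1) -> at (4,3): 0 [-], cum=0
Step 2: p0@(2,3) p1@(5,3) p2@(3,3) p3@(3,1) p4@(2,1) -> at (4,3): 0 [-], cum=0
Step 3: p0@(3,3) p1@ESC p2@(4,3) p3@(4,1) p4@(3,1) -> at (4,3): 1 [p2], cum=1
Step 4: p0@(4,3) p1@ESC p2@ESC p3@(4,2) p4@(4,1) -> at (4,3): 1 [p0], cum=2
Step 5: p0@ESC p1@ESC p2@ESC p3@(4,3) p4@(4,2) -> at (4,3): 1 [p3], cum=3
Step 6: p0@ESC p1@ESC p2@ESC p3@ESC p4@(4,3) -> at (4,3): 1 [p4], cum=4
Step 7: p0@ESC p1@ESC p2@ESC p3@ESC p4@ESC -> at (4,3): 0 [-], cum=4
Total visits = 4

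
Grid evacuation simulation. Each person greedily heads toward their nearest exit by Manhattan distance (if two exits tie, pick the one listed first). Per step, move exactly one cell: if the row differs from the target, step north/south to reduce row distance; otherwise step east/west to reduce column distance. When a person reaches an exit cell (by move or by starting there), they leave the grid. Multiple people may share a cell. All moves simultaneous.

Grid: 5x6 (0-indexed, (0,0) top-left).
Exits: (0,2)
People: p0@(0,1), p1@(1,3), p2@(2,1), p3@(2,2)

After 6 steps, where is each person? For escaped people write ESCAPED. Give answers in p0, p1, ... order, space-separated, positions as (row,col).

Step 1: p0:(0,1)->(0,2)->EXIT | p1:(1,3)->(0,3) | p2:(2,1)->(1,1) | p3:(2,2)->(1,2)
Step 2: p0:escaped | p1:(0,3)->(0,2)->EXIT | p2:(1,1)->(0,1) | p3:(1,2)->(0,2)->EXIT
Step 3: p0:escaped | p1:escaped | p2:(0,1)->(0,2)->EXIT | p3:escaped

ESCAPED ESCAPED ESCAPED ESCAPED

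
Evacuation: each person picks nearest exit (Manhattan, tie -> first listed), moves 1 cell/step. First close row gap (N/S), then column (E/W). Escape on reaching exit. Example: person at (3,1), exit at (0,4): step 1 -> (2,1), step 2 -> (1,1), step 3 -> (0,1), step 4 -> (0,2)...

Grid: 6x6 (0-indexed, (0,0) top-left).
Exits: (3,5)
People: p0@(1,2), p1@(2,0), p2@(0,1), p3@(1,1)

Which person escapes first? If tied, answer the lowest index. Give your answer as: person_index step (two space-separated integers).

Answer: 0 5

Derivation:
Step 1: p0:(1,2)->(2,2) | p1:(2,0)->(3,0) | p2:(0,1)->(1,1) | p3:(1,1)->(2,1)
Step 2: p0:(2,2)->(3,2) | p1:(3,0)->(3,1) | p2:(1,1)->(2,1) | p3:(2,1)->(3,1)
Step 3: p0:(3,2)->(3,3) | p1:(3,1)->(3,2) | p2:(2,1)->(3,1) | p3:(3,1)->(3,2)
Step 4: p0:(3,3)->(3,4) | p1:(3,2)->(3,3) | p2:(3,1)->(3,2) | p3:(3,2)->(3,3)
Step 5: p0:(3,4)->(3,5)->EXIT | p1:(3,3)->(3,4) | p2:(3,2)->(3,3) | p3:(3,3)->(3,4)
Step 6: p0:escaped | p1:(3,4)->(3,5)->EXIT | p2:(3,3)->(3,4) | p3:(3,4)->(3,5)->EXIT
Step 7: p0:escaped | p1:escaped | p2:(3,4)->(3,5)->EXIT | p3:escaped
Exit steps: [5, 6, 7, 6]
First to escape: p0 at step 5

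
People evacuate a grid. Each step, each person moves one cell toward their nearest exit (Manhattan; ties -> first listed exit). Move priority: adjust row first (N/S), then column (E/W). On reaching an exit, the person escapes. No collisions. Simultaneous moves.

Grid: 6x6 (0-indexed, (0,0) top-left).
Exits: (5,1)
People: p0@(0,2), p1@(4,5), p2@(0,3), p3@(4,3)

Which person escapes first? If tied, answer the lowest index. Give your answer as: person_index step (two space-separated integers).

Step 1: p0:(0,2)->(1,2) | p1:(4,5)->(5,5) | p2:(0,3)->(1,3) | p3:(4,3)->(5,3)
Step 2: p0:(1,2)->(2,2) | p1:(5,5)->(5,4) | p2:(1,3)->(2,3) | p3:(5,3)->(5,2)
Step 3: p0:(2,2)->(3,2) | p1:(5,4)->(5,3) | p2:(2,3)->(3,3) | p3:(5,2)->(5,1)->EXIT
Step 4: p0:(3,2)->(4,2) | p1:(5,3)->(5,2) | p2:(3,3)->(4,3) | p3:escaped
Step 5: p0:(4,2)->(5,2) | p1:(5,2)->(5,1)->EXIT | p2:(4,3)->(5,3) | p3:escaped
Step 6: p0:(5,2)->(5,1)->EXIT | p1:escaped | p2:(5,3)->(5,2) | p3:escaped
Step 7: p0:escaped | p1:escaped | p2:(5,2)->(5,1)->EXIT | p3:escaped
Exit steps: [6, 5, 7, 3]
First to escape: p3 at step 3

Answer: 3 3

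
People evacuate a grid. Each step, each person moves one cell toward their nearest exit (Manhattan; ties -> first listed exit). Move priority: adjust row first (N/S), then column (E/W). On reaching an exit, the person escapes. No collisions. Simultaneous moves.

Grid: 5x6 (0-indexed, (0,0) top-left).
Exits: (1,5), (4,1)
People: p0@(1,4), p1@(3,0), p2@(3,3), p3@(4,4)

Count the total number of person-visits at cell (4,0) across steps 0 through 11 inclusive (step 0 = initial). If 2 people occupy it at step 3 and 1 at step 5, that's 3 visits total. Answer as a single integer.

Step 0: p0@(1,4) p1@(3,0) p2@(3,3) p3@(4,4) -> at (4,0): 0 [-], cum=0
Step 1: p0@ESC p1@(4,0) p2@(4,3) p3@(4,3) -> at (4,0): 1 [p1], cum=1
Step 2: p0@ESC p1@ESC p2@(4,2) p3@(4,2) -> at (4,0): 0 [-], cum=1
Step 3: p0@ESC p1@ESC p2@ESC p3@ESC -> at (4,0): 0 [-], cum=1
Total visits = 1

Answer: 1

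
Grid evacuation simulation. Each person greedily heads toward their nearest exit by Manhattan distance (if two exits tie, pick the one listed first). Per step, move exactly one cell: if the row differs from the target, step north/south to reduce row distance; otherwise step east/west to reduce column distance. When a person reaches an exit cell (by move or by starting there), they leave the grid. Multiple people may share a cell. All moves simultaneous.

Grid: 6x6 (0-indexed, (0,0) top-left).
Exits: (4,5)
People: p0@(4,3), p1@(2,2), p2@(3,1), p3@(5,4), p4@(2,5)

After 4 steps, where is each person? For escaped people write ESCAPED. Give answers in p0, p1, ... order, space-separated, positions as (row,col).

Step 1: p0:(4,3)->(4,4) | p1:(2,2)->(3,2) | p2:(3,1)->(4,1) | p3:(5,4)->(4,4) | p4:(2,5)->(3,5)
Step 2: p0:(4,4)->(4,5)->EXIT | p1:(3,2)->(4,2) | p2:(4,1)->(4,2) | p3:(4,4)->(4,5)->EXIT | p4:(3,5)->(4,5)->EXIT
Step 3: p0:escaped | p1:(4,2)->(4,3) | p2:(4,2)->(4,3) | p3:escaped | p4:escaped
Step 4: p0:escaped | p1:(4,3)->(4,4) | p2:(4,3)->(4,4) | p3:escaped | p4:escaped

ESCAPED (4,4) (4,4) ESCAPED ESCAPED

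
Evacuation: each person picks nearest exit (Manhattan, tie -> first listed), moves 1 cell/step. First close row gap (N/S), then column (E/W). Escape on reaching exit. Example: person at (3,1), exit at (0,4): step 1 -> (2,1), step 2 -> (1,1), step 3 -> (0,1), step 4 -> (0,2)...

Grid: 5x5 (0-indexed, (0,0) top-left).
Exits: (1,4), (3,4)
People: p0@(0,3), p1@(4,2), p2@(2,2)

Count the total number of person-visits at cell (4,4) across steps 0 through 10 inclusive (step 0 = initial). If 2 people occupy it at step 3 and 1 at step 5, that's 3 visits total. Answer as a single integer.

Answer: 0

Derivation:
Step 0: p0@(0,3) p1@(4,2) p2@(2,2) -> at (4,4): 0 [-], cum=0
Step 1: p0@(1,3) p1@(3,2) p2@(1,2) -> at (4,4): 0 [-], cum=0
Step 2: p0@ESC p1@(3,3) p2@(1,3) -> at (4,4): 0 [-], cum=0
Step 3: p0@ESC p1@ESC p2@ESC -> at (4,4): 0 [-], cum=0
Total visits = 0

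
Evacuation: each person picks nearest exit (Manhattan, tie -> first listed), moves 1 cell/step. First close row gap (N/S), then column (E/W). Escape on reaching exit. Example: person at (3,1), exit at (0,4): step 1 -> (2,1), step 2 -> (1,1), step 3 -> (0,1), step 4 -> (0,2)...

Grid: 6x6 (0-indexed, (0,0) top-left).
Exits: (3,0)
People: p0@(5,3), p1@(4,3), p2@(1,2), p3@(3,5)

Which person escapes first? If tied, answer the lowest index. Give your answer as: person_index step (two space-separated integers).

Step 1: p0:(5,3)->(4,3) | p1:(4,3)->(3,3) | p2:(1,2)->(2,2) | p3:(3,5)->(3,4)
Step 2: p0:(4,3)->(3,3) | p1:(3,3)->(3,2) | p2:(2,2)->(3,2) | p3:(3,4)->(3,3)
Step 3: p0:(3,3)->(3,2) | p1:(3,2)->(3,1) | p2:(3,2)->(3,1) | p3:(3,3)->(3,2)
Step 4: p0:(3,2)->(3,1) | p1:(3,1)->(3,0)->EXIT | p2:(3,1)->(3,0)->EXIT | p3:(3,2)->(3,1)
Step 5: p0:(3,1)->(3,0)->EXIT | p1:escaped | p2:escaped | p3:(3,1)->(3,0)->EXIT
Exit steps: [5, 4, 4, 5]
First to escape: p1 at step 4

Answer: 1 4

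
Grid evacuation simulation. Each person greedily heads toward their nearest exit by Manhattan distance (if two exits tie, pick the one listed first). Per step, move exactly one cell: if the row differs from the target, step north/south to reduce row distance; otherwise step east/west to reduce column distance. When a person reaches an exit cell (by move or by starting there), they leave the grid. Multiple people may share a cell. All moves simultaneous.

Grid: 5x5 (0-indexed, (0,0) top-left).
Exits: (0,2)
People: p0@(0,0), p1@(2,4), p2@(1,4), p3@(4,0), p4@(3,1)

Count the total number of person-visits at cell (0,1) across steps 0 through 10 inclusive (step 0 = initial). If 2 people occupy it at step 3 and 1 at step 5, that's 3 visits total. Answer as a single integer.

Answer: 3

Derivation:
Step 0: p0@(0,0) p1@(2,4) p2@(1,4) p3@(4,0) p4@(3,1) -> at (0,1): 0 [-], cum=0
Step 1: p0@(0,1) p1@(1,4) p2@(0,4) p3@(3,0) p4@(2,1) -> at (0,1): 1 [p0], cum=1
Step 2: p0@ESC p1@(0,4) p2@(0,3) p3@(2,0) p4@(1,1) -> at (0,1): 0 [-], cum=1
Step 3: p0@ESC p1@(0,3) p2@ESC p3@(1,0) p4@(0,1) -> at (0,1): 1 [p4], cum=2
Step 4: p0@ESC p1@ESC p2@ESC p3@(0,0) p4@ESC -> at (0,1): 0 [-], cum=2
Step 5: p0@ESC p1@ESC p2@ESC p3@(0,1) p4@ESC -> at (0,1): 1 [p3], cum=3
Step 6: p0@ESC p1@ESC p2@ESC p3@ESC p4@ESC -> at (0,1): 0 [-], cum=3
Total visits = 3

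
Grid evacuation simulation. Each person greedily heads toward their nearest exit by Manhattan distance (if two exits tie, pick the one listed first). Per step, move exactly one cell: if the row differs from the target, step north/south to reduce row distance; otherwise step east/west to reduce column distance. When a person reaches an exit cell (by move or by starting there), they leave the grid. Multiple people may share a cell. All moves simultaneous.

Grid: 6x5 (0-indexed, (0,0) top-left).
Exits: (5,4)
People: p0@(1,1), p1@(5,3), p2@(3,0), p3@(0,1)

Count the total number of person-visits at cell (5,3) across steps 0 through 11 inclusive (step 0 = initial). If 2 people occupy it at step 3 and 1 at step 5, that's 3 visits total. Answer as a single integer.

Answer: 4

Derivation:
Step 0: p0@(1,1) p1@(5,3) p2@(3,0) p3@(0,1) -> at (5,3): 1 [p1], cum=1
Step 1: p0@(2,1) p1@ESC p2@(4,0) p3@(1,1) -> at (5,3): 0 [-], cum=1
Step 2: p0@(3,1) p1@ESC p2@(5,0) p3@(2,1) -> at (5,3): 0 [-], cum=1
Step 3: p0@(4,1) p1@ESC p2@(5,1) p3@(3,1) -> at (5,3): 0 [-], cum=1
Step 4: p0@(5,1) p1@ESC p2@(5,2) p3@(4,1) -> at (5,3): 0 [-], cum=1
Step 5: p0@(5,2) p1@ESC p2@(5,3) p3@(5,1) -> at (5,3): 1 [p2], cum=2
Step 6: p0@(5,3) p1@ESC p2@ESC p3@(5,2) -> at (5,3): 1 [p0], cum=3
Step 7: p0@ESC p1@ESC p2@ESC p3@(5,3) -> at (5,3): 1 [p3], cum=4
Step 8: p0@ESC p1@ESC p2@ESC p3@ESC -> at (5,3): 0 [-], cum=4
Total visits = 4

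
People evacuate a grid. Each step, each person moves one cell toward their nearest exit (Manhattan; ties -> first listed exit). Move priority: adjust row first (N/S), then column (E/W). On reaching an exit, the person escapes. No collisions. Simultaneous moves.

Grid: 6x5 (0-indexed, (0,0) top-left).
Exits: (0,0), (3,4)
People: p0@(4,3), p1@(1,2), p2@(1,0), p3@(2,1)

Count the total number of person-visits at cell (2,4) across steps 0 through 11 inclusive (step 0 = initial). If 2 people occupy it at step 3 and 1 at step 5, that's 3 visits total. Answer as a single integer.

Step 0: p0@(4,3) p1@(1,2) p2@(1,0) p3@(2,1) -> at (2,4): 0 [-], cum=0
Step 1: p0@(3,3) p1@(0,2) p2@ESC p3@(1,1) -> at (2,4): 0 [-], cum=0
Step 2: p0@ESC p1@(0,1) p2@ESC p3@(0,1) -> at (2,4): 0 [-], cum=0
Step 3: p0@ESC p1@ESC p2@ESC p3@ESC -> at (2,4): 0 [-], cum=0
Total visits = 0

Answer: 0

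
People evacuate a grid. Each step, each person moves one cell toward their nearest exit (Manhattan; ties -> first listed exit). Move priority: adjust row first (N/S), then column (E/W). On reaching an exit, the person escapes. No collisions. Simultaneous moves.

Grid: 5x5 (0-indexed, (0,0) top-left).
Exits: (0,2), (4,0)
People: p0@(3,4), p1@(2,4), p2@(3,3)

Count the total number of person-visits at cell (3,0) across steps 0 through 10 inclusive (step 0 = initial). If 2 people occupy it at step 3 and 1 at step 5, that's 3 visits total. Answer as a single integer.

Answer: 0

Derivation:
Step 0: p0@(3,4) p1@(2,4) p2@(3,3) -> at (3,0): 0 [-], cum=0
Step 1: p0@(2,4) p1@(1,4) p2@(2,3) -> at (3,0): 0 [-], cum=0
Step 2: p0@(1,4) p1@(0,4) p2@(1,3) -> at (3,0): 0 [-], cum=0
Step 3: p0@(0,4) p1@(0,3) p2@(0,3) -> at (3,0): 0 [-], cum=0
Step 4: p0@(0,3) p1@ESC p2@ESC -> at (3,0): 0 [-], cum=0
Step 5: p0@ESC p1@ESC p2@ESC -> at (3,0): 0 [-], cum=0
Total visits = 0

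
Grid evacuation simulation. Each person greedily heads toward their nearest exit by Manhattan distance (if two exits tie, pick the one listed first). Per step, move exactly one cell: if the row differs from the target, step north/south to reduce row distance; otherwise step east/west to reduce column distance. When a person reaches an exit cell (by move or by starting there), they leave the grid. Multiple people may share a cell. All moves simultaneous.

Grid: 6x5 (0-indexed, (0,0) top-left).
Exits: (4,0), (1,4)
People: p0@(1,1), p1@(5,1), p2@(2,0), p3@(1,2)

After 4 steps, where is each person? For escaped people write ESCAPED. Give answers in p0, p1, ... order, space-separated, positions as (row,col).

Step 1: p0:(1,1)->(1,2) | p1:(5,1)->(4,1) | p2:(2,0)->(3,0) | p3:(1,2)->(1,3)
Step 2: p0:(1,2)->(1,3) | p1:(4,1)->(4,0)->EXIT | p2:(3,0)->(4,0)->EXIT | p3:(1,3)->(1,4)->EXIT
Step 3: p0:(1,3)->(1,4)->EXIT | p1:escaped | p2:escaped | p3:escaped

ESCAPED ESCAPED ESCAPED ESCAPED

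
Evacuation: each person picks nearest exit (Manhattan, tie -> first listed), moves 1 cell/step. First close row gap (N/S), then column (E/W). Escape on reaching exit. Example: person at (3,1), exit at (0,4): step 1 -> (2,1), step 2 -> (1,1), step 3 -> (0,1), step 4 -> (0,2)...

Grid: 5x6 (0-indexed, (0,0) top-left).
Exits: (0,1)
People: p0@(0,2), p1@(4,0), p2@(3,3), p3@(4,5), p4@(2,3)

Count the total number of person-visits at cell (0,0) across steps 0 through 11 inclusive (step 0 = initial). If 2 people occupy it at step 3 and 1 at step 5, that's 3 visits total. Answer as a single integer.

Step 0: p0@(0,2) p1@(4,0) p2@(3,3) p3@(4,5) p4@(2,3) -> at (0,0): 0 [-], cum=0
Step 1: p0@ESC p1@(3,0) p2@(2,3) p3@(3,5) p4@(1,3) -> at (0,0): 0 [-], cum=0
Step 2: p0@ESC p1@(2,0) p2@(1,3) p3@(2,5) p4@(0,3) -> at (0,0): 0 [-], cum=0
Step 3: p0@ESC p1@(1,0) p2@(0,3) p3@(1,5) p4@(0,2) -> at (0,0): 0 [-], cum=0
Step 4: p0@ESC p1@(0,0) p2@(0,2) p3@(0,5) p4@ESC -> at (0,0): 1 [p1], cum=1
Step 5: p0@ESC p1@ESC p2@ESC p3@(0,4) p4@ESC -> at (0,0): 0 [-], cum=1
Step 6: p0@ESC p1@ESC p2@ESC p3@(0,3) p4@ESC -> at (0,0): 0 [-], cum=1
Step 7: p0@ESC p1@ESC p2@ESC p3@(0,2) p4@ESC -> at (0,0): 0 [-], cum=1
Step 8: p0@ESC p1@ESC p2@ESC p3@ESC p4@ESC -> at (0,0): 0 [-], cum=1
Total visits = 1

Answer: 1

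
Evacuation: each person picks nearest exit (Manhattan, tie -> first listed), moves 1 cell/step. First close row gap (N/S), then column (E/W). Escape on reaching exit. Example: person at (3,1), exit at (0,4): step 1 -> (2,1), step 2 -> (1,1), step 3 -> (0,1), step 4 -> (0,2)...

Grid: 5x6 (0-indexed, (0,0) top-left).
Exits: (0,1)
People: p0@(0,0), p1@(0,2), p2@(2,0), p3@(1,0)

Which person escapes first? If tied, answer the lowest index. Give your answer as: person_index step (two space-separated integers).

Step 1: p0:(0,0)->(0,1)->EXIT | p1:(0,2)->(0,1)->EXIT | p2:(2,0)->(1,0) | p3:(1,0)->(0,0)
Step 2: p0:escaped | p1:escaped | p2:(1,0)->(0,0) | p3:(0,0)->(0,1)->EXIT
Step 3: p0:escaped | p1:escaped | p2:(0,0)->(0,1)->EXIT | p3:escaped
Exit steps: [1, 1, 3, 2]
First to escape: p0 at step 1

Answer: 0 1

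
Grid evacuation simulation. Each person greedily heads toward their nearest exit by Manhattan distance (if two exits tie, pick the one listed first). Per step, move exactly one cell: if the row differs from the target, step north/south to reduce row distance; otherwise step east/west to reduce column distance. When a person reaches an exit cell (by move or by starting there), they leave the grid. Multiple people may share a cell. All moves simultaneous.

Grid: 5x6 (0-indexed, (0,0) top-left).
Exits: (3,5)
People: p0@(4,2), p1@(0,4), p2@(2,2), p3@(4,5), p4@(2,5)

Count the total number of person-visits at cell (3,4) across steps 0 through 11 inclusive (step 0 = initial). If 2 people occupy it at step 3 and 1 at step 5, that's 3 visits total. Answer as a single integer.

Step 0: p0@(4,2) p1@(0,4) p2@(2,2) p3@(4,5) p4@(2,5) -> at (3,4): 0 [-], cum=0
Step 1: p0@(3,2) p1@(1,4) p2@(3,2) p3@ESC p4@ESC -> at (3,4): 0 [-], cum=0
Step 2: p0@(3,3) p1@(2,4) p2@(3,3) p3@ESC p4@ESC -> at (3,4): 0 [-], cum=0
Step 3: p0@(3,4) p1@(3,4) p2@(3,4) p3@ESC p4@ESC -> at (3,4): 3 [p0,p1,p2], cum=3
Step 4: p0@ESC p1@ESC p2@ESC p3@ESC p4@ESC -> at (3,4): 0 [-], cum=3
Total visits = 3

Answer: 3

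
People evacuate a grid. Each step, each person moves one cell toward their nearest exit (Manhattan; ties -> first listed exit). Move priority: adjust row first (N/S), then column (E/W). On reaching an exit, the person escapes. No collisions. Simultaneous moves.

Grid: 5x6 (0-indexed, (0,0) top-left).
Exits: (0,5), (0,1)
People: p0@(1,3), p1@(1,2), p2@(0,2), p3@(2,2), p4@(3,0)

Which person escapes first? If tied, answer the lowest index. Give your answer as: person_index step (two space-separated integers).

Answer: 2 1

Derivation:
Step 1: p0:(1,3)->(0,3) | p1:(1,2)->(0,2) | p2:(0,2)->(0,1)->EXIT | p3:(2,2)->(1,2) | p4:(3,0)->(2,0)
Step 2: p0:(0,3)->(0,4) | p1:(0,2)->(0,1)->EXIT | p2:escaped | p3:(1,2)->(0,2) | p4:(2,0)->(1,0)
Step 3: p0:(0,4)->(0,5)->EXIT | p1:escaped | p2:escaped | p3:(0,2)->(0,1)->EXIT | p4:(1,0)->(0,0)
Step 4: p0:escaped | p1:escaped | p2:escaped | p3:escaped | p4:(0,0)->(0,1)->EXIT
Exit steps: [3, 2, 1, 3, 4]
First to escape: p2 at step 1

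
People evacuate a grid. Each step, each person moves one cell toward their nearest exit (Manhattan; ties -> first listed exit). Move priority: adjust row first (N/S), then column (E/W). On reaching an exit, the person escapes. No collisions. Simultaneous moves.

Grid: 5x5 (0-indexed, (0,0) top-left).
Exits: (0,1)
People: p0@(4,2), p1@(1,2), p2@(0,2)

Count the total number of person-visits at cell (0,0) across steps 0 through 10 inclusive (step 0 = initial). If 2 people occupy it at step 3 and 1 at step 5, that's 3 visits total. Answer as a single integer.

Step 0: p0@(4,2) p1@(1,2) p2@(0,2) -> at (0,0): 0 [-], cum=0
Step 1: p0@(3,2) p1@(0,2) p2@ESC -> at (0,0): 0 [-], cum=0
Step 2: p0@(2,2) p1@ESC p2@ESC -> at (0,0): 0 [-], cum=0
Step 3: p0@(1,2) p1@ESC p2@ESC -> at (0,0): 0 [-], cum=0
Step 4: p0@(0,2) p1@ESC p2@ESC -> at (0,0): 0 [-], cum=0
Step 5: p0@ESC p1@ESC p2@ESC -> at (0,0): 0 [-], cum=0
Total visits = 0

Answer: 0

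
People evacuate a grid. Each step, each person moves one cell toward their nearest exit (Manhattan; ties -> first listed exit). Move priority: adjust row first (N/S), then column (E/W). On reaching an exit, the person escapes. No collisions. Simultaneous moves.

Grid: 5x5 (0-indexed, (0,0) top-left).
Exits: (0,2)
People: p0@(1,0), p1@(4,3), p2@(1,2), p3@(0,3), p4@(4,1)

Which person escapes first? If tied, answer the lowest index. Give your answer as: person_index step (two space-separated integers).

Answer: 2 1

Derivation:
Step 1: p0:(1,0)->(0,0) | p1:(4,3)->(3,3) | p2:(1,2)->(0,2)->EXIT | p3:(0,3)->(0,2)->EXIT | p4:(4,1)->(3,1)
Step 2: p0:(0,0)->(0,1) | p1:(3,3)->(2,3) | p2:escaped | p3:escaped | p4:(3,1)->(2,1)
Step 3: p0:(0,1)->(0,2)->EXIT | p1:(2,3)->(1,3) | p2:escaped | p3:escaped | p4:(2,1)->(1,1)
Step 4: p0:escaped | p1:(1,3)->(0,3) | p2:escaped | p3:escaped | p4:(1,1)->(0,1)
Step 5: p0:escaped | p1:(0,3)->(0,2)->EXIT | p2:escaped | p3:escaped | p4:(0,1)->(0,2)->EXIT
Exit steps: [3, 5, 1, 1, 5]
First to escape: p2 at step 1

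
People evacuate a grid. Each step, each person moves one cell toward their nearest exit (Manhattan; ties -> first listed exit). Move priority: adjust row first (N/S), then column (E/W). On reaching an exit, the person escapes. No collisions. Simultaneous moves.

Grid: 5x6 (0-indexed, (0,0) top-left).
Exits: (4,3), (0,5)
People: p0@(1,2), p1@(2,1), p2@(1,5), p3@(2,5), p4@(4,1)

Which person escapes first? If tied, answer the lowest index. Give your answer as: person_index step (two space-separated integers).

Answer: 2 1

Derivation:
Step 1: p0:(1,2)->(2,2) | p1:(2,1)->(3,1) | p2:(1,5)->(0,5)->EXIT | p3:(2,5)->(1,5) | p4:(4,1)->(4,2)
Step 2: p0:(2,2)->(3,2) | p1:(3,1)->(4,1) | p2:escaped | p3:(1,5)->(0,5)->EXIT | p4:(4,2)->(4,3)->EXIT
Step 3: p0:(3,2)->(4,2) | p1:(4,1)->(4,2) | p2:escaped | p3:escaped | p4:escaped
Step 4: p0:(4,2)->(4,3)->EXIT | p1:(4,2)->(4,3)->EXIT | p2:escaped | p3:escaped | p4:escaped
Exit steps: [4, 4, 1, 2, 2]
First to escape: p2 at step 1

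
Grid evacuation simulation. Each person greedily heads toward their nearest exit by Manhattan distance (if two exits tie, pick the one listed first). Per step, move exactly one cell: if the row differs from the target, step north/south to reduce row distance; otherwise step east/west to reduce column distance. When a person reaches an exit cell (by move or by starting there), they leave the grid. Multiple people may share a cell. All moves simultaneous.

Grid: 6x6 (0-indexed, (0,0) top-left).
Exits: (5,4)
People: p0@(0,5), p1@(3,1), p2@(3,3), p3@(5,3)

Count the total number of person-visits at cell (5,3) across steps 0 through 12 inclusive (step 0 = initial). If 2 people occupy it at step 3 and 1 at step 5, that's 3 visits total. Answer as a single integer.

Answer: 3

Derivation:
Step 0: p0@(0,5) p1@(3,1) p2@(3,3) p3@(5,3) -> at (5,3): 1 [p3], cum=1
Step 1: p0@(1,5) p1@(4,1) p2@(4,3) p3@ESC -> at (5,3): 0 [-], cum=1
Step 2: p0@(2,5) p1@(5,1) p2@(5,3) p3@ESC -> at (5,3): 1 [p2], cum=2
Step 3: p0@(3,5) p1@(5,2) p2@ESC p3@ESC -> at (5,3): 0 [-], cum=2
Step 4: p0@(4,5) p1@(5,3) p2@ESC p3@ESC -> at (5,3): 1 [p1], cum=3
Step 5: p0@(5,5) p1@ESC p2@ESC p3@ESC -> at (5,3): 0 [-], cum=3
Step 6: p0@ESC p1@ESC p2@ESC p3@ESC -> at (5,3): 0 [-], cum=3
Total visits = 3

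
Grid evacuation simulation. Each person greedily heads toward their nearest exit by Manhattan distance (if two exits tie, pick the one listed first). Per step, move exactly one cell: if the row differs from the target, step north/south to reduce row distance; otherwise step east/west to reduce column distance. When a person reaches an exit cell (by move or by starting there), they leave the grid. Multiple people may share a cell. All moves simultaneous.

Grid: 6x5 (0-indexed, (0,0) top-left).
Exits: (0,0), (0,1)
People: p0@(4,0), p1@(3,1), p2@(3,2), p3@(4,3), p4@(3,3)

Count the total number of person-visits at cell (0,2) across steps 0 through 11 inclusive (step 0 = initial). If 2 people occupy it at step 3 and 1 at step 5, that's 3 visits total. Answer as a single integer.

Step 0: p0@(4,0) p1@(3,1) p2@(3,2) p3@(4,3) p4@(3,3) -> at (0,2): 0 [-], cum=0
Step 1: p0@(3,0) p1@(2,1) p2@(2,2) p3@(3,3) p4@(2,3) -> at (0,2): 0 [-], cum=0
Step 2: p0@(2,0) p1@(1,1) p2@(1,2) p3@(2,3) p4@(1,3) -> at (0,2): 0 [-], cum=0
Step 3: p0@(1,0) p1@ESC p2@(0,2) p3@(1,3) p4@(0,3) -> at (0,2): 1 [p2], cum=1
Step 4: p0@ESC p1@ESC p2@ESC p3@(0,3) p4@(0,2) -> at (0,2): 1 [p4], cum=2
Step 5: p0@ESC p1@ESC p2@ESC p3@(0,2) p4@ESC -> at (0,2): 1 [p3], cum=3
Step 6: p0@ESC p1@ESC p2@ESC p3@ESC p4@ESC -> at (0,2): 0 [-], cum=3
Total visits = 3

Answer: 3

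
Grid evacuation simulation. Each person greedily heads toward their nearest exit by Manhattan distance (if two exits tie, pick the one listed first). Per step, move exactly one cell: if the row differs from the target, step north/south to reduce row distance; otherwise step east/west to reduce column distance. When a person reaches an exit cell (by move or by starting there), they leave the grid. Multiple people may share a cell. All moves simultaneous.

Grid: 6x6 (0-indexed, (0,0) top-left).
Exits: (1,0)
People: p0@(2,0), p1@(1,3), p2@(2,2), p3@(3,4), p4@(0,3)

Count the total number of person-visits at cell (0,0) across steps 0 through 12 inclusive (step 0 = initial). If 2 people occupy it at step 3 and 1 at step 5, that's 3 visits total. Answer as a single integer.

Answer: 0

Derivation:
Step 0: p0@(2,0) p1@(1,3) p2@(2,2) p3@(3,4) p4@(0,3) -> at (0,0): 0 [-], cum=0
Step 1: p0@ESC p1@(1,2) p2@(1,2) p3@(2,4) p4@(1,3) -> at (0,0): 0 [-], cum=0
Step 2: p0@ESC p1@(1,1) p2@(1,1) p3@(1,4) p4@(1,2) -> at (0,0): 0 [-], cum=0
Step 3: p0@ESC p1@ESC p2@ESC p3@(1,3) p4@(1,1) -> at (0,0): 0 [-], cum=0
Step 4: p0@ESC p1@ESC p2@ESC p3@(1,2) p4@ESC -> at (0,0): 0 [-], cum=0
Step 5: p0@ESC p1@ESC p2@ESC p3@(1,1) p4@ESC -> at (0,0): 0 [-], cum=0
Step 6: p0@ESC p1@ESC p2@ESC p3@ESC p4@ESC -> at (0,0): 0 [-], cum=0
Total visits = 0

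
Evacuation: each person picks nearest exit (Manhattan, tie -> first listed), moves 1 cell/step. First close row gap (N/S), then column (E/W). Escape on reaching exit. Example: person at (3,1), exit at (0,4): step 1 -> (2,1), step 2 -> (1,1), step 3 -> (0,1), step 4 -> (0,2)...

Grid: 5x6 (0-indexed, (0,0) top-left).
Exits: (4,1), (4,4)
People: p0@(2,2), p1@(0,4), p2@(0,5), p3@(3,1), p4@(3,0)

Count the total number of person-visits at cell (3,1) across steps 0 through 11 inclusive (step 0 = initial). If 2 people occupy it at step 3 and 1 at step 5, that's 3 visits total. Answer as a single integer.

Answer: 1

Derivation:
Step 0: p0@(2,2) p1@(0,4) p2@(0,5) p3@(3,1) p4@(3,0) -> at (3,1): 1 [p3], cum=1
Step 1: p0@(3,2) p1@(1,4) p2@(1,5) p3@ESC p4@(4,0) -> at (3,1): 0 [-], cum=1
Step 2: p0@(4,2) p1@(2,4) p2@(2,5) p3@ESC p4@ESC -> at (3,1): 0 [-], cum=1
Step 3: p0@ESC p1@(3,4) p2@(3,5) p3@ESC p4@ESC -> at (3,1): 0 [-], cum=1
Step 4: p0@ESC p1@ESC p2@(4,5) p3@ESC p4@ESC -> at (3,1): 0 [-], cum=1
Step 5: p0@ESC p1@ESC p2@ESC p3@ESC p4@ESC -> at (3,1): 0 [-], cum=1
Total visits = 1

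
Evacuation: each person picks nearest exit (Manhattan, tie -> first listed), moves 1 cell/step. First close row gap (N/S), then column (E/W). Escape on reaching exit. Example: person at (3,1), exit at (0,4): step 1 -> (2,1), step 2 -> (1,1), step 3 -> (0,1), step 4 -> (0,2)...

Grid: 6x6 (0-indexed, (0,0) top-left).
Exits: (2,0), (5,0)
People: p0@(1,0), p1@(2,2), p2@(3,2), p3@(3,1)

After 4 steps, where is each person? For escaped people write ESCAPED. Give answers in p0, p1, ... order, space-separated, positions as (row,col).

Step 1: p0:(1,0)->(2,0)->EXIT | p1:(2,2)->(2,1) | p2:(3,2)->(2,2) | p3:(3,1)->(2,1)
Step 2: p0:escaped | p1:(2,1)->(2,0)->EXIT | p2:(2,2)->(2,1) | p3:(2,1)->(2,0)->EXIT
Step 3: p0:escaped | p1:escaped | p2:(2,1)->(2,0)->EXIT | p3:escaped

ESCAPED ESCAPED ESCAPED ESCAPED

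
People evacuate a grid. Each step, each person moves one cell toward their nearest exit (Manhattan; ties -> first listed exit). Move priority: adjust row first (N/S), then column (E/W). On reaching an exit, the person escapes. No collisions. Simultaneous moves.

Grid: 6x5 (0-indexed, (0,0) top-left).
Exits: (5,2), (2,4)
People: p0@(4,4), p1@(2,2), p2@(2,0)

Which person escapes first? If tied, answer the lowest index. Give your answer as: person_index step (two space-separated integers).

Step 1: p0:(4,4)->(3,4) | p1:(2,2)->(2,3) | p2:(2,0)->(2,1)
Step 2: p0:(3,4)->(2,4)->EXIT | p1:(2,3)->(2,4)->EXIT | p2:(2,1)->(2,2)
Step 3: p0:escaped | p1:escaped | p2:(2,2)->(2,3)
Step 4: p0:escaped | p1:escaped | p2:(2,3)->(2,4)->EXIT
Exit steps: [2, 2, 4]
First to escape: p0 at step 2

Answer: 0 2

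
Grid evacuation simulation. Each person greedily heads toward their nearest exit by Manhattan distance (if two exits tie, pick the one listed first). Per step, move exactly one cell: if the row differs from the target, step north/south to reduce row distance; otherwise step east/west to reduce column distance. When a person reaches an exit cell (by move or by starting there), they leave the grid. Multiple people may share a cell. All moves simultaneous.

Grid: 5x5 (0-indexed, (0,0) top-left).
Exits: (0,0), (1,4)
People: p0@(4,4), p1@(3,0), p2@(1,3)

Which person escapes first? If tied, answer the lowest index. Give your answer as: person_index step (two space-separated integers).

Step 1: p0:(4,4)->(3,4) | p1:(3,0)->(2,0) | p2:(1,3)->(1,4)->EXIT
Step 2: p0:(3,4)->(2,4) | p1:(2,0)->(1,0) | p2:escaped
Step 3: p0:(2,4)->(1,4)->EXIT | p1:(1,0)->(0,0)->EXIT | p2:escaped
Exit steps: [3, 3, 1]
First to escape: p2 at step 1

Answer: 2 1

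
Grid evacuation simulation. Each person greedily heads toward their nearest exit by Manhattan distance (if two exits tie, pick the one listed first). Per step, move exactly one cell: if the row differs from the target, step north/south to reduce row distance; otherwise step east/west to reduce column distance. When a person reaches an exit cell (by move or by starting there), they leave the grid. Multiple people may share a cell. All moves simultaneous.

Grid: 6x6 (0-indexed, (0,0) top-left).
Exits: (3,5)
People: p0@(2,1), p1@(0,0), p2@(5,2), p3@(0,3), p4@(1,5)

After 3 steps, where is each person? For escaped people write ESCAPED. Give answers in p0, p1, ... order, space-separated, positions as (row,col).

Step 1: p0:(2,1)->(3,1) | p1:(0,0)->(1,0) | p2:(5,2)->(4,2) | p3:(0,3)->(1,3) | p4:(1,5)->(2,5)
Step 2: p0:(3,1)->(3,2) | p1:(1,0)->(2,0) | p2:(4,2)->(3,2) | p3:(1,3)->(2,3) | p4:(2,5)->(3,5)->EXIT
Step 3: p0:(3,2)->(3,3) | p1:(2,0)->(3,0) | p2:(3,2)->(3,3) | p3:(2,3)->(3,3) | p4:escaped

(3,3) (3,0) (3,3) (3,3) ESCAPED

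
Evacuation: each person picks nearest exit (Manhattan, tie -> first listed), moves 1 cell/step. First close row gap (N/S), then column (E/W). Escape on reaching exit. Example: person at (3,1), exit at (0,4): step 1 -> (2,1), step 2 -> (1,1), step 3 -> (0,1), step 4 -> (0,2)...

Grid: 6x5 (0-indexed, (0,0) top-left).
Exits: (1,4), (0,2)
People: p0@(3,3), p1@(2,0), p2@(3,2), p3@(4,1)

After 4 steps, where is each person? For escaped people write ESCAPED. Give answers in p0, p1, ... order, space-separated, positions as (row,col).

Step 1: p0:(3,3)->(2,3) | p1:(2,0)->(1,0) | p2:(3,2)->(2,2) | p3:(4,1)->(3,1)
Step 2: p0:(2,3)->(1,3) | p1:(1,0)->(0,0) | p2:(2,2)->(1,2) | p3:(3,1)->(2,1)
Step 3: p0:(1,3)->(1,4)->EXIT | p1:(0,0)->(0,1) | p2:(1,2)->(0,2)->EXIT | p3:(2,1)->(1,1)
Step 4: p0:escaped | p1:(0,1)->(0,2)->EXIT | p2:escaped | p3:(1,1)->(0,1)

ESCAPED ESCAPED ESCAPED (0,1)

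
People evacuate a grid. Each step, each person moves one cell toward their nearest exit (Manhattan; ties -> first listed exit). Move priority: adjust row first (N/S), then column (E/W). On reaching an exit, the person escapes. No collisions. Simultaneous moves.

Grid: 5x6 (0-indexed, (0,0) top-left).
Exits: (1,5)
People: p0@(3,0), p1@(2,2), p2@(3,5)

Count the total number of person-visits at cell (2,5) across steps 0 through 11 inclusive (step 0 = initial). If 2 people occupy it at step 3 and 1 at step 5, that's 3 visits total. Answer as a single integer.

Step 0: p0@(3,0) p1@(2,2) p2@(3,5) -> at (2,5): 0 [-], cum=0
Step 1: p0@(2,0) p1@(1,2) p2@(2,5) -> at (2,5): 1 [p2], cum=1
Step 2: p0@(1,0) p1@(1,3) p2@ESC -> at (2,5): 0 [-], cum=1
Step 3: p0@(1,1) p1@(1,4) p2@ESC -> at (2,5): 0 [-], cum=1
Step 4: p0@(1,2) p1@ESC p2@ESC -> at (2,5): 0 [-], cum=1
Step 5: p0@(1,3) p1@ESC p2@ESC -> at (2,5): 0 [-], cum=1
Step 6: p0@(1,4) p1@ESC p2@ESC -> at (2,5): 0 [-], cum=1
Step 7: p0@ESC p1@ESC p2@ESC -> at (2,5): 0 [-], cum=1
Total visits = 1

Answer: 1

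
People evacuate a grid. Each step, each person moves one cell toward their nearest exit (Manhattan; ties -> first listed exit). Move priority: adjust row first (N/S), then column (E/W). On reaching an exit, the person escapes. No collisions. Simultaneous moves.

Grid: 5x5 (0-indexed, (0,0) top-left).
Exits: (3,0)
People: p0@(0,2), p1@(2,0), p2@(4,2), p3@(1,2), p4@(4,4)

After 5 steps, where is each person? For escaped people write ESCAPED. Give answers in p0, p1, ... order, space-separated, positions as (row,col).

Step 1: p0:(0,2)->(1,2) | p1:(2,0)->(3,0)->EXIT | p2:(4,2)->(3,2) | p3:(1,2)->(2,2) | p4:(4,4)->(3,4)
Step 2: p0:(1,2)->(2,2) | p1:escaped | p2:(3,2)->(3,1) | p3:(2,2)->(3,2) | p4:(3,4)->(3,3)
Step 3: p0:(2,2)->(3,2) | p1:escaped | p2:(3,1)->(3,0)->EXIT | p3:(3,2)->(3,1) | p4:(3,3)->(3,2)
Step 4: p0:(3,2)->(3,1) | p1:escaped | p2:escaped | p3:(3,1)->(3,0)->EXIT | p4:(3,2)->(3,1)
Step 5: p0:(3,1)->(3,0)->EXIT | p1:escaped | p2:escaped | p3:escaped | p4:(3,1)->(3,0)->EXIT

ESCAPED ESCAPED ESCAPED ESCAPED ESCAPED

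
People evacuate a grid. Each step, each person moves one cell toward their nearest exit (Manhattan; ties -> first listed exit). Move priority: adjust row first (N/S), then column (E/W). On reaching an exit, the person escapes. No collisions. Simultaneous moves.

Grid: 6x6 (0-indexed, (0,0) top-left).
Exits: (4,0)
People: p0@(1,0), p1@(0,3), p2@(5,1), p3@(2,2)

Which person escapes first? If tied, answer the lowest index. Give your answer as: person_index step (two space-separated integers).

Answer: 2 2

Derivation:
Step 1: p0:(1,0)->(2,0) | p1:(0,3)->(1,3) | p2:(5,1)->(4,1) | p3:(2,2)->(3,2)
Step 2: p0:(2,0)->(3,0) | p1:(1,3)->(2,3) | p2:(4,1)->(4,0)->EXIT | p3:(3,2)->(4,2)
Step 3: p0:(3,0)->(4,0)->EXIT | p1:(2,3)->(3,3) | p2:escaped | p3:(4,2)->(4,1)
Step 4: p0:escaped | p1:(3,3)->(4,3) | p2:escaped | p3:(4,1)->(4,0)->EXIT
Step 5: p0:escaped | p1:(4,3)->(4,2) | p2:escaped | p3:escaped
Step 6: p0:escaped | p1:(4,2)->(4,1) | p2:escaped | p3:escaped
Step 7: p0:escaped | p1:(4,1)->(4,0)->EXIT | p2:escaped | p3:escaped
Exit steps: [3, 7, 2, 4]
First to escape: p2 at step 2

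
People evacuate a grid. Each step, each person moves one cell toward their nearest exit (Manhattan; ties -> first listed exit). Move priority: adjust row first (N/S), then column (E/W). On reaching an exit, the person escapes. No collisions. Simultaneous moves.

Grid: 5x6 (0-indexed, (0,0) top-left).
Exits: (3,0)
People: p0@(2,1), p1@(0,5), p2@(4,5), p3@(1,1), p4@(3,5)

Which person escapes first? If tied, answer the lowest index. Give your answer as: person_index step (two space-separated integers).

Answer: 0 2

Derivation:
Step 1: p0:(2,1)->(3,1) | p1:(0,5)->(1,5) | p2:(4,5)->(3,5) | p3:(1,1)->(2,1) | p4:(3,5)->(3,4)
Step 2: p0:(3,1)->(3,0)->EXIT | p1:(1,5)->(2,5) | p2:(3,5)->(3,4) | p3:(2,1)->(3,1) | p4:(3,4)->(3,3)
Step 3: p0:escaped | p1:(2,5)->(3,5) | p2:(3,4)->(3,3) | p3:(3,1)->(3,0)->EXIT | p4:(3,3)->(3,2)
Step 4: p0:escaped | p1:(3,5)->(3,4) | p2:(3,3)->(3,2) | p3:escaped | p4:(3,2)->(3,1)
Step 5: p0:escaped | p1:(3,4)->(3,3) | p2:(3,2)->(3,1) | p3:escaped | p4:(3,1)->(3,0)->EXIT
Step 6: p0:escaped | p1:(3,3)->(3,2) | p2:(3,1)->(3,0)->EXIT | p3:escaped | p4:escaped
Step 7: p0:escaped | p1:(3,2)->(3,1) | p2:escaped | p3:escaped | p4:escaped
Step 8: p0:escaped | p1:(3,1)->(3,0)->EXIT | p2:escaped | p3:escaped | p4:escaped
Exit steps: [2, 8, 6, 3, 5]
First to escape: p0 at step 2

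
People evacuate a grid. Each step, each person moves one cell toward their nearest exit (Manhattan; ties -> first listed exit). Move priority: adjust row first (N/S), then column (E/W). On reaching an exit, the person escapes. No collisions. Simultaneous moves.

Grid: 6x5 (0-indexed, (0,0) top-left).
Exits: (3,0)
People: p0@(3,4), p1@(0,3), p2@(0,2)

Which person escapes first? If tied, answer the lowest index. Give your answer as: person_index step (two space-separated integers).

Step 1: p0:(3,4)->(3,3) | p1:(0,3)->(1,3) | p2:(0,2)->(1,2)
Step 2: p0:(3,3)->(3,2) | p1:(1,3)->(2,3) | p2:(1,2)->(2,2)
Step 3: p0:(3,2)->(3,1) | p1:(2,3)->(3,3) | p2:(2,2)->(3,2)
Step 4: p0:(3,1)->(3,0)->EXIT | p1:(3,3)->(3,2) | p2:(3,2)->(3,1)
Step 5: p0:escaped | p1:(3,2)->(3,1) | p2:(3,1)->(3,0)->EXIT
Step 6: p0:escaped | p1:(3,1)->(3,0)->EXIT | p2:escaped
Exit steps: [4, 6, 5]
First to escape: p0 at step 4

Answer: 0 4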